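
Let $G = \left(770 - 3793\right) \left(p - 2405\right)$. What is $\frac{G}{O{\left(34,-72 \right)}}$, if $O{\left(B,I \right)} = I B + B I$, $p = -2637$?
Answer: $- \frac{7620983}{2448} \approx -3113.1$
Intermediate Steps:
$O{\left(B,I \right)} = 2 B I$ ($O{\left(B,I \right)} = B I + B I = 2 B I$)
$G = 15241966$ ($G = \left(770 - 3793\right) \left(-2637 - 2405\right) = \left(-3023\right) \left(-5042\right) = 15241966$)
$\frac{G}{O{\left(34,-72 \right)}} = \frac{15241966}{2 \cdot 34 \left(-72\right)} = \frac{15241966}{-4896} = 15241966 \left(- \frac{1}{4896}\right) = - \frac{7620983}{2448}$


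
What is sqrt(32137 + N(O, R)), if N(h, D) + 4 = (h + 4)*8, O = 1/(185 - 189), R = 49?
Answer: sqrt(32163) ≈ 179.34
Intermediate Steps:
O = -1/4 (O = 1/(-4) = -1/4 ≈ -0.25000)
N(h, D) = 28 + 8*h (N(h, D) = -4 + (h + 4)*8 = -4 + (4 + h)*8 = -4 + (32 + 8*h) = 28 + 8*h)
sqrt(32137 + N(O, R)) = sqrt(32137 + (28 + 8*(-1/4))) = sqrt(32137 + (28 - 2)) = sqrt(32137 + 26) = sqrt(32163)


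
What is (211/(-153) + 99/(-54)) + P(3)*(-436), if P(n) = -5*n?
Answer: 2000257/306 ≈ 6536.8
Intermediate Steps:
(211/(-153) + 99/(-54)) + P(3)*(-436) = (211/(-153) + 99/(-54)) - 5*3*(-436) = (211*(-1/153) + 99*(-1/54)) - 15*(-436) = (-211/153 - 11/6) + 6540 = -983/306 + 6540 = 2000257/306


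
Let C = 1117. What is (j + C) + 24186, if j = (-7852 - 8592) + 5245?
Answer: 14104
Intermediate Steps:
j = -11199 (j = -16444 + 5245 = -11199)
(j + C) + 24186 = (-11199 + 1117) + 24186 = -10082 + 24186 = 14104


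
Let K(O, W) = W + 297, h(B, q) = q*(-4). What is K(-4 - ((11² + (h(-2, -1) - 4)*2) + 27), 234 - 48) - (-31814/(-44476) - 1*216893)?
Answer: 4833991581/22238 ≈ 2.1738e+5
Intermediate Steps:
h(B, q) = -4*q
K(O, W) = 297 + W
K(-4 - ((11² + (h(-2, -1) - 4)*2) + 27), 234 - 48) - (-31814/(-44476) - 1*216893) = (297 + (234 - 48)) - (-31814/(-44476) - 1*216893) = (297 + 186) - (-31814*(-1/44476) - 216893) = 483 - (15907/22238 - 216893) = 483 - 1*(-4823250627/22238) = 483 + 4823250627/22238 = 4833991581/22238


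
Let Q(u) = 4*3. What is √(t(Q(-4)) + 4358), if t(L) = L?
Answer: √4370 ≈ 66.106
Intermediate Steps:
Q(u) = 12
√(t(Q(-4)) + 4358) = √(12 + 4358) = √4370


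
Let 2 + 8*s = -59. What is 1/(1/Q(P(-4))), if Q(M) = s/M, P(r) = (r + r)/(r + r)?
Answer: -61/8 ≈ -7.6250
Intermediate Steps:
s = -61/8 (s = -¼ + (⅛)*(-59) = -¼ - 59/8 = -61/8 ≈ -7.6250)
P(r) = 1 (P(r) = (2*r)/((2*r)) = (2*r)*(1/(2*r)) = 1)
Q(M) = -61/(8*M)
1/(1/Q(P(-4))) = 1/(1/(-61/8/1)) = 1/(1/(-61/8*1)) = 1/(1/(-61/8)) = 1/(-8/61) = -61/8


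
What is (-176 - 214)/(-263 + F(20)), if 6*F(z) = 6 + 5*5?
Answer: 180/119 ≈ 1.5126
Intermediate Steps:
F(z) = 31/6 (F(z) = (6 + 5*5)/6 = (6 + 25)/6 = (⅙)*31 = 31/6)
(-176 - 214)/(-263 + F(20)) = (-176 - 214)/(-263 + 31/6) = -390/(-1547/6) = -390*(-6/1547) = 180/119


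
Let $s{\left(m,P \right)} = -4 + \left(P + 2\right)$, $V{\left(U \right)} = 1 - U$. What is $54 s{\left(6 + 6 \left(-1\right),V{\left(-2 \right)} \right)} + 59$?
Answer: $113$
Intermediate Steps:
$s{\left(m,P \right)} = -2 + P$ ($s{\left(m,P \right)} = -4 + \left(2 + P\right) = -2 + P$)
$54 s{\left(6 + 6 \left(-1\right),V{\left(-2 \right)} \right)} + 59 = 54 \left(-2 + \left(1 - -2\right)\right) + 59 = 54 \left(-2 + \left(1 + 2\right)\right) + 59 = 54 \left(-2 + 3\right) + 59 = 54 \cdot 1 + 59 = 54 + 59 = 113$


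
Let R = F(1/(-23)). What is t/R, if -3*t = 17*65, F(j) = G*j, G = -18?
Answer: -25415/54 ≈ -470.65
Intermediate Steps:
F(j) = -18*j
R = 18/23 (R = -18/(-23) = -18*(-1/23) = 18/23 ≈ 0.78261)
t = -1105/3 (t = -17*65/3 = -⅓*1105 = -1105/3 ≈ -368.33)
t/R = -1105/(3*18/23) = -1105/3*23/18 = -25415/54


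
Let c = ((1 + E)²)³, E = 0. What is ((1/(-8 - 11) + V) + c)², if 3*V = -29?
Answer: 247009/3249 ≈ 76.026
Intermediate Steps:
V = -29/3 (V = (⅓)*(-29) = -29/3 ≈ -9.6667)
c = 1 (c = ((1 + 0)²)³ = (1²)³ = 1³ = 1)
((1/(-8 - 11) + V) + c)² = ((1/(-8 - 11) - 29/3) + 1)² = ((1/(-19) - 29/3) + 1)² = ((-1/19 - 29/3) + 1)² = (-554/57 + 1)² = (-497/57)² = 247009/3249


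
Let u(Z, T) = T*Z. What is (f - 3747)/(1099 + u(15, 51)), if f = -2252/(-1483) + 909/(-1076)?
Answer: -5978042771/2974399712 ≈ -2.0098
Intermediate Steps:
f = 1075105/1595708 (f = -2252*(-1/1483) + 909*(-1/1076) = 2252/1483 - 909/1076 = 1075105/1595708 ≈ 0.67375)
(f - 3747)/(1099 + u(15, 51)) = (1075105/1595708 - 3747)/(1099 + 51*15) = -5978042771/(1595708*(1099 + 765)) = -5978042771/1595708/1864 = -5978042771/1595708*1/1864 = -5978042771/2974399712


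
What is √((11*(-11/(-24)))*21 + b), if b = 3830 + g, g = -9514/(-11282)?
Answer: √2004317507886/22564 ≈ 62.743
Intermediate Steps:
g = 4757/5641 (g = -9514*(-1/11282) = 4757/5641 ≈ 0.84329)
b = 21609787/5641 (b = 3830 + 4757/5641 = 21609787/5641 ≈ 3830.8)
√((11*(-11/(-24)))*21 + b) = √((11*(-11/(-24)))*21 + 21609787/5641) = √((11*(-11*(-1/24)))*21 + 21609787/5641) = √((11*(11/24))*21 + 21609787/5641) = √((121/24)*21 + 21609787/5641) = √(847/8 + 21609787/5641) = √(177656223/45128) = √2004317507886/22564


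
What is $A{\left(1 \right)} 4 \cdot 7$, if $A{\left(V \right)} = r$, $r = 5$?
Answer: $140$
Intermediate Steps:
$A{\left(V \right)} = 5$
$A{\left(1 \right)} 4 \cdot 7 = 5 \cdot 4 \cdot 7 = 20 \cdot 7 = 140$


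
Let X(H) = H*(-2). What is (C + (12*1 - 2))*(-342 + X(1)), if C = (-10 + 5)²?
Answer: -12040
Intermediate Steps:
C = 25 (C = (-5)² = 25)
X(H) = -2*H
(C + (12*1 - 2))*(-342 + X(1)) = (25 + (12*1 - 2))*(-342 - 2*1) = (25 + (12 - 2))*(-342 - 2) = (25 + 10)*(-344) = 35*(-344) = -12040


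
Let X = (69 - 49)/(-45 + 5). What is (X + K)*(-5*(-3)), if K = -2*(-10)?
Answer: 585/2 ≈ 292.50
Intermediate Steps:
K = 20
X = -½ (X = 20/(-40) = 20*(-1/40) = -½ ≈ -0.50000)
(X + K)*(-5*(-3)) = (-½ + 20)*(-5*(-3)) = (39/2)*15 = 585/2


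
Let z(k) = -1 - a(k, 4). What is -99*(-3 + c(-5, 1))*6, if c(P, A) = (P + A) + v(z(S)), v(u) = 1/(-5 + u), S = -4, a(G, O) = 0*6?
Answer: 4257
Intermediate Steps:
a(G, O) = 0
z(k) = -1 (z(k) = -1 - 1*0 = -1 + 0 = -1)
c(P, A) = -⅙ + A + P (c(P, A) = (P + A) + 1/(-5 - 1) = (A + P) + 1/(-6) = (A + P) - ⅙ = -⅙ + A + P)
-99*(-3 + c(-5, 1))*6 = -99*(-3 + (-⅙ + 1 - 5))*6 = -99*(-3 - 25/6)*6 = -(-1419)*6/2 = -99*(-43) = 4257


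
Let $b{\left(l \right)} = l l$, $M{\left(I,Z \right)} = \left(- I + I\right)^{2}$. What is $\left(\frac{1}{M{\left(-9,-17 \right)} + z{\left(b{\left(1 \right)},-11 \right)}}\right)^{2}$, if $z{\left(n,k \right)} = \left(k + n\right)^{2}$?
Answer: $\frac{1}{10000} \approx 0.0001$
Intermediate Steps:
$M{\left(I,Z \right)} = 0$ ($M{\left(I,Z \right)} = 0^{2} = 0$)
$b{\left(l \right)} = l^{2}$
$\left(\frac{1}{M{\left(-9,-17 \right)} + z{\left(b{\left(1 \right)},-11 \right)}}\right)^{2} = \left(\frac{1}{0 + \left(-11 + 1^{2}\right)^{2}}\right)^{2} = \left(\frac{1}{0 + \left(-11 + 1\right)^{2}}\right)^{2} = \left(\frac{1}{0 + \left(-10\right)^{2}}\right)^{2} = \left(\frac{1}{0 + 100}\right)^{2} = \left(\frac{1}{100}\right)^{2} = \frac{1}{10000}$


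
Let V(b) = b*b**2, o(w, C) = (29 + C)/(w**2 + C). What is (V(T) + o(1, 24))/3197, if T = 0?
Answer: 53/79925 ≈ 0.00066312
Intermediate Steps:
o(w, C) = (29 + C)/(C + w**2)
V(b) = b**3
(V(T) + o(1, 24))/3197 = (0**3 + (29 + 24)/(24 + 1**2))/3197 = (0 + 53/(24 + 1))*(1/3197) = (0 + 53/25)*(1/3197) = (53/25)*(1/3197) = 53/79925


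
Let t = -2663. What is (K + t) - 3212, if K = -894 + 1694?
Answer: -5075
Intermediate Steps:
K = 800
(K + t) - 3212 = (800 - 2663) - 3212 = -1863 - 3212 = -5075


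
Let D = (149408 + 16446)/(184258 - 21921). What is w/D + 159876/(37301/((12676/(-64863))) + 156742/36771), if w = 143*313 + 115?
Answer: 324031528542524495339997/7377499734731829287 ≈ 43922.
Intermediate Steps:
D = 165854/162337 ≈ 1.0217
w = 44874 (w = 44759 + 115 = 44874)
w/D + 159876/(37301/((12676/(-64863))) + 156742/36771) = 44874/(165854/162337) + 159876/(37301/((12676/(-64863))) + 156742/36771) = 44874*(162337/165854) + 159876/(37301/((12676*(-1/64863))) + 156742*(1/36771)) = 3642355269/82927 + 159876/(37301/(-12676/64863) + 156742/36771) = 3642355269/82927 + 159876/(37301*(-64863/12676) + 156742/36771) = 3642355269/82927 + 159876/(-2419454763/12676 + 156742/36771) = 3642355269/82927 + 159876/(-88963784228681/466109196) = 3642355269/82927 + 159876*(-466109196/88963784228681) = 3642355269/82927 - 74519673819696/88963784228681 = 324031528542524495339997/7377499734731829287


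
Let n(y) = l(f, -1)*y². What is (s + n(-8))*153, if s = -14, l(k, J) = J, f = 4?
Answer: -11934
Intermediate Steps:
n(y) = -y²
(s + n(-8))*153 = (-14 - 1*(-8)²)*153 = (-14 - 1*64)*153 = (-14 - 64)*153 = -78*153 = -11934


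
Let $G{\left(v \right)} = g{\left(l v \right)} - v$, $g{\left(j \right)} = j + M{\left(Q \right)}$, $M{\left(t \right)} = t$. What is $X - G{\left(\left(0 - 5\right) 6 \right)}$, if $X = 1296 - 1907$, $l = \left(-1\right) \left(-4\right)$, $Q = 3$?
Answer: $-524$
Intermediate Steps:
$l = 4$
$X = -611$
$g{\left(j \right)} = 3 + j$ ($g{\left(j \right)} = j + 3 = 3 + j$)
$G{\left(v \right)} = 3 + 3 v$ ($G{\left(v \right)} = \left(3 + 4 v\right) - v = 3 + 3 v$)
$X - G{\left(\left(0 - 5\right) 6 \right)} = -611 - \left(3 + 3 \left(0 - 5\right) 6\right) = -611 - \left(3 + 3 \left(\left(-5\right) 6\right)\right) = -611 - \left(3 + 3 \left(-30\right)\right) = -611 - \left(3 - 90\right) = -611 - -87 = -611 + 87 = -524$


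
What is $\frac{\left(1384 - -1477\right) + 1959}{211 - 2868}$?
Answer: $- \frac{4820}{2657} \approx -1.8141$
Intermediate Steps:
$\frac{\left(1384 - -1477\right) + 1959}{211 - 2868} = \frac{\left(1384 + 1477\right) + 1959}{-2657} = \left(2861 + 1959\right) \left(- \frac{1}{2657}\right) = 4820 \left(- \frac{1}{2657}\right) = - \frac{4820}{2657}$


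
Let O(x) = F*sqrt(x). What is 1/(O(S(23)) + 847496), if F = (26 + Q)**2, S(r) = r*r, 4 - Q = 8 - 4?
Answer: 1/863044 ≈ 1.1587e-6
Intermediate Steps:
Q = 0 (Q = 4 - (8 - 4) = 4 - 1*4 = 4 - 4 = 0)
S(r) = r**2
F = 676 (F = (26 + 0)**2 = 26**2 = 676)
O(x) = 676*sqrt(x)
1/(O(S(23)) + 847496) = 1/(676*sqrt(23**2) + 847496) = 1/(676*sqrt(529) + 847496) = 1/(676*23 + 847496) = 1/(15548 + 847496) = 1/863044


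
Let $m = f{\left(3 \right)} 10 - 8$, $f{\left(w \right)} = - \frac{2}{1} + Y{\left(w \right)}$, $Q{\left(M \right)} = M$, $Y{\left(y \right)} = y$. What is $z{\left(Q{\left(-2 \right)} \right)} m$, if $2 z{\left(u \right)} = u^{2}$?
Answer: $4$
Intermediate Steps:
$f{\left(w \right)} = -2 + w$ ($f{\left(w \right)} = - \frac{2}{1} + w = \left(-2\right) 1 + w = -2 + w$)
$z{\left(u \right)} = \frac{u^{2}}{2}$
$m = 2$ ($m = \left(-2 + 3\right) 10 - 8 = 1 \cdot 10 - 8 = 10 - 8 = 2$)
$z{\left(Q{\left(-2 \right)} \right)} m = \frac{\left(-2\right)^{2}}{2} \cdot 2 = \frac{1}{2} \cdot 4 \cdot 2 = 2 \cdot 2 = 4$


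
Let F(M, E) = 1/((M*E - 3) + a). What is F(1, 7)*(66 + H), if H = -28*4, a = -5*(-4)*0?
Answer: -23/2 ≈ -11.500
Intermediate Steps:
a = 0 (a = 20*0 = 0)
H = -112
F(M, E) = 1/(-3 + E*M) (F(M, E) = 1/((M*E - 3) + 0) = 1/((E*M - 3) + 0) = 1/((-3 + E*M) + 0) = 1/(-3 + E*M))
F(1, 7)*(66 + H) = (66 - 112)/(-3 + 7*1) = -46/(-3 + 7) = -46/4 = (¼)*(-46) = -23/2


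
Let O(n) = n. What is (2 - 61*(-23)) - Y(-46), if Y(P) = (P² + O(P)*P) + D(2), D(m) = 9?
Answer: -2836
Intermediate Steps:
Y(P) = 9 + 2*P² (Y(P) = (P² + P*P) + 9 = (P² + P²) + 9 = 2*P² + 9 = 9 + 2*P²)
(2 - 61*(-23)) - Y(-46) = (2 - 61*(-23)) - (9 + 2*(-46)²) = (2 + 1403) - (9 + 2*2116) = 1405 - (9 + 4232) = 1405 - 1*4241 = 1405 - 4241 = -2836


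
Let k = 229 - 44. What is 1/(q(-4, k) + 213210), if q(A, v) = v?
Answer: 1/213395 ≈ 4.6861e-6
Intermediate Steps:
k = 185
1/(q(-4, k) + 213210) = 1/(185 + 213210) = 1/213395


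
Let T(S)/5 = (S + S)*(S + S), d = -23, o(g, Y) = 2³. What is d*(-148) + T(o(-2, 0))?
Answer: 4684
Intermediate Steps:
o(g, Y) = 8
T(S) = 20*S² (T(S) = 5*((S + S)*(S + S)) = 5*((2*S)*(2*S)) = 5*(4*S²) = 20*S²)
d*(-148) + T(o(-2, 0)) = -23*(-148) + 20*8² = 3404 + 20*64 = 3404 + 1280 = 4684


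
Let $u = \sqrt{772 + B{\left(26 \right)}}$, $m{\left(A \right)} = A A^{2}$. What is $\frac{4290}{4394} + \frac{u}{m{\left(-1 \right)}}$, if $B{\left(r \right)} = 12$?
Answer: $- \frac{4567}{169} \approx -27.024$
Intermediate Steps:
$m{\left(A \right)} = A^{3}$
$u = 28$ ($u = \sqrt{772 + 12} = \sqrt{784} = 28$)
$\frac{4290}{4394} + \frac{u}{m{\left(-1 \right)}} = \frac{4290}{4394} + \frac{28}{\left(-1\right)^{3}} = 4290 \cdot \frac{1}{4394} + \frac{28}{-1} = \frac{165}{169} + 28 \left(-1\right) = \frac{165}{169} - 28 = - \frac{4567}{169}$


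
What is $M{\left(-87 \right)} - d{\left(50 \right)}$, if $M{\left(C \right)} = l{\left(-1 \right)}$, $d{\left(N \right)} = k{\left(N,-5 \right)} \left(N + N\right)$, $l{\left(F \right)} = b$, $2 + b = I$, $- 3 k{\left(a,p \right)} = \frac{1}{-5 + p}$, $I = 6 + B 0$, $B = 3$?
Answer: $\frac{2}{3} \approx 0.66667$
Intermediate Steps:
$I = 6$ ($I = 6 + 3 \cdot 0 = 6 + 0 = 6$)
$k{\left(a,p \right)} = - \frac{1}{3 \left(-5 + p\right)}$
$b = 4$ ($b = -2 + 6 = 4$)
$l{\left(F \right)} = 4$
$d{\left(N \right)} = \frac{N}{15}$ ($d{\left(N \right)} = - \frac{1}{-15 + 3 \left(-5\right)} \left(N + N\right) = - \frac{1}{-15 - 15} \cdot 2 N = - \frac{1}{-30} \cdot 2 N = \left(-1\right) \left(- \frac{1}{30}\right) 2 N = \frac{2 N}{30} = \frac{N}{15}$)
$M{\left(C \right)} = 4$
$M{\left(-87 \right)} - d{\left(50 \right)} = 4 - \frac{1}{15} \cdot 50 = 4 - \frac{10}{3} = \frac{2}{3}$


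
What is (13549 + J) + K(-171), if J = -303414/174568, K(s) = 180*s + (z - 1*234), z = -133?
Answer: -1536175539/87284 ≈ -17600.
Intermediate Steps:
K(s) = -367 + 180*s (K(s) = 180*s + (-133 - 1*234) = 180*s + (-133 - 234) = 180*s - 367 = -367 + 180*s)
J = -151707/87284 (J = -303414*1/174568 = -151707/87284 ≈ -1.7381)
(13549 + J) + K(-171) = (13549 - 151707/87284) + (-367 + 180*(-171)) = 1182459209/87284 + (-367 - 30780) = 1182459209/87284 - 31147 = -1536175539/87284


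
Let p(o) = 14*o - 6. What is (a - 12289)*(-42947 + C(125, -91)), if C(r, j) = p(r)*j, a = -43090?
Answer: 11167230729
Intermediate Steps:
p(o) = -6 + 14*o
C(r, j) = j*(-6 + 14*r) (C(r, j) = (-6 + 14*r)*j = j*(-6 + 14*r))
(a - 12289)*(-42947 + C(125, -91)) = (-43090 - 12289)*(-42947 + 2*(-91)*(-3 + 7*125)) = -55379*(-42947 + 2*(-91)*(-3 + 875)) = -55379*(-42947 + 2*(-91)*872) = -55379*(-42947 - 158704) = -55379*(-201651) = 11167230729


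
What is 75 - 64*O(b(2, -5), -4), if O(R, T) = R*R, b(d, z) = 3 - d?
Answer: 11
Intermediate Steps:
O(R, T) = R²
75 - 64*O(b(2, -5), -4) = 75 - 64*(3 - 1*2)² = 75 - 64*(3 - 2)² = 75 - 64*1² = 75 - 64*1 = 75 - 64 = 11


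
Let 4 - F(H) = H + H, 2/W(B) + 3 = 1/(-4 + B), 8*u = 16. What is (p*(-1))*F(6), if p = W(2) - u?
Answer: -144/7 ≈ -20.571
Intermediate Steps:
u = 2 (u = (⅛)*16 = 2)
W(B) = 2/(-3 + 1/(-4 + B))
p = -18/7 (p = 2*(4 - 1*2)/(-13 + 3*2) - 1*2 = 2*(4 - 2)/(-13 + 6) - 2 = 2*2/(-7) - 2 = 2*(-⅐)*2 - 2 = -4/7 - 2 = -18/7 ≈ -2.5714)
F(H) = 4 - 2*H (F(H) = 4 - (H + H) = 4 - 2*H)
(p*(-1))*F(6) = (-18/7*(-1))*(4 - 2*6) = 18*(4 - 12)/7 = (18/7)*(-8) = -144/7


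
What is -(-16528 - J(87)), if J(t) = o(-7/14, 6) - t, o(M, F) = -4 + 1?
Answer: 16438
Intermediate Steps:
o(M, F) = -3
J(t) = -3 - t
-(-16528 - J(87)) = -(-16528 - (-3 - 1*87)) = -(-16528 - (-3 - 87)) = -(-16528 - 1*(-90)) = -(-16528 + 90) = -1*(-16438) = 16438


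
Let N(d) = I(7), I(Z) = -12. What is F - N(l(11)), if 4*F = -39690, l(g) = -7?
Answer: -19821/2 ≈ -9910.5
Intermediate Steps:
F = -19845/2 (F = (1/4)*(-39690) = -19845/2 ≈ -9922.5)
N(d) = -12
F - N(l(11)) = -19845/2 - 1*(-12) = -19845/2 + 12 = -19821/2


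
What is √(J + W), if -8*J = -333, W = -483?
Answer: I*√7062/4 ≈ 21.009*I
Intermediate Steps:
J = 333/8 (J = -⅛*(-333) = 333/8 ≈ 41.625)
√(J + W) = √(333/8 - 483) = √(-3531/8) = I*√7062/4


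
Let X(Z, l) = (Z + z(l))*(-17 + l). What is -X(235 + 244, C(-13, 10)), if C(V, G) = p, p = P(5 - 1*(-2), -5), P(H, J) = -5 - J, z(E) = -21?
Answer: 7786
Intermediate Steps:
p = 0 (p = -5 - 1*(-5) = -5 + 5 = 0)
C(V, G) = 0
X(Z, l) = (-21 + Z)*(-17 + l) (X(Z, l) = (Z - 21)*(-17 + l) = (-21 + Z)*(-17 + l))
-X(235 + 244, C(-13, 10)) = -(357 - 21*0 - 17*(235 + 244) + (235 + 244)*0) = -(357 + 0 - 17*479 + 479*0) = -(357 + 0 - 8143 + 0) = -1*(-7786) = 7786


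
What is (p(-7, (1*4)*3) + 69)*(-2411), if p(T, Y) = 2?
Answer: -171181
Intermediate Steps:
(p(-7, (1*4)*3) + 69)*(-2411) = (2 + 69)*(-2411) = 71*(-2411) = -171181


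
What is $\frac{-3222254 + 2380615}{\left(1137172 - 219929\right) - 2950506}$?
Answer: $\frac{841639}{2033263} \approx 0.41394$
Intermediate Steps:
$\frac{-3222254 + 2380615}{\left(1137172 - 219929\right) - 2950506} = - \frac{841639}{917243 - 2950506} = - \frac{841639}{-2033263} = \left(-841639\right) \left(- \frac{1}{2033263}\right) = \frac{841639}{2033263}$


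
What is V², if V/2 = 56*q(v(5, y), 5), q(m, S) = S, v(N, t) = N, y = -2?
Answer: 313600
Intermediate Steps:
V = 560 (V = 2*(56*5) = 2*280 = 560)
V² = 560² = 313600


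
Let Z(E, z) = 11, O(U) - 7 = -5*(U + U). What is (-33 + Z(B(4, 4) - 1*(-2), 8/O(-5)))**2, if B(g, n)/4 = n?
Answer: 484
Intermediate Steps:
O(U) = 7 - 10*U (O(U) = 7 - 5*(U + U) = 7 - 10*U)
B(g, n) = 4*n
(-33 + Z(B(4, 4) - 1*(-2), 8/O(-5)))**2 = (-33 + 11)**2 = (-22)**2 = 484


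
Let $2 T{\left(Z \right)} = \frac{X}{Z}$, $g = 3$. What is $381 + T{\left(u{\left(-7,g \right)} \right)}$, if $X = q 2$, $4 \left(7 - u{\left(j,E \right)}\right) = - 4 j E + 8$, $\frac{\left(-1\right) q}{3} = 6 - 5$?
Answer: $\frac{6099}{16} \approx 381.19$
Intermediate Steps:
$q = -3$ ($q = - 3 \left(6 - 5\right) = \left(-3\right) 1 = -3$)
$u{\left(j,E \right)} = 5 + E j$ ($u{\left(j,E \right)} = 7 - \frac{- 4 j E + 8}{4} = 7 - \frac{- 4 E j + 8}{4} = 7 - \frac{8 - 4 E j}{4} = 7 + \left(-2 + E j\right) = 5 + E j$)
$X = -6$ ($X = \left(-3\right) 2 = -6$)
$T{\left(Z \right)} = - \frac{3}{Z}$ ($T{\left(Z \right)} = \frac{\left(-6\right) \frac{1}{Z}}{2} = - \frac{3}{Z}$)
$381 + T{\left(u{\left(-7,g \right)} \right)} = 381 - \frac{3}{5 + 3 \left(-7\right)} = 381 - \frac{3}{5 - 21} = 381 - \frac{3}{-16} = 381 - - \frac{3}{16} = 381 + \frac{3}{16} = \frac{6099}{16}$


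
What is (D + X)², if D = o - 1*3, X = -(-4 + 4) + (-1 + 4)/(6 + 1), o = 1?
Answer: 121/49 ≈ 2.4694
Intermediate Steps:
X = 3/7 (X = -1*0 + 3/7 = 0 + 3*(⅐) = 0 + 3/7 = 3/7 ≈ 0.42857)
D = -2 (D = 1 - 1*3 = 1 - 3 = -2)
(D + X)² = (-2 + 3/7)² = (-11/7)² = 121/49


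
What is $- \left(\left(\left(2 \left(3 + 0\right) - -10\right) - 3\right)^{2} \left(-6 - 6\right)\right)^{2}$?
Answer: $-4112784$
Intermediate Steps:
$- \left(\left(\left(2 \left(3 + 0\right) - -10\right) - 3\right)^{2} \left(-6 - 6\right)\right)^{2} = - \left(\left(\left(2 \cdot 3 + 10\right) - 3\right)^{2} \left(-6 - 6\right)\right)^{2} = - \left(\left(\left(6 + 10\right) - 3\right)^{2} \left(-12\right)\right)^{2} = - \left(\left(16 - 3\right)^{2} \left(-12\right)\right)^{2} = - \left(13^{2} \left(-12\right)\right)^{2} = - \left(169 \left(-12\right)\right)^{2} = - \left(-2028\right)^{2} = \left(-1\right) 4112784 = -4112784$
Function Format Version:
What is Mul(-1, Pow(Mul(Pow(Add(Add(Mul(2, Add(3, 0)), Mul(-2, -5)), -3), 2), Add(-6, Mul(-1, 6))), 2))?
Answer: -4112784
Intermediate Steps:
Mul(-1, Pow(Mul(Pow(Add(Add(Mul(2, Add(3, 0)), Mul(-2, -5)), -3), 2), Add(-6, Mul(-1, 6))), 2)) = Mul(-1, Pow(Mul(Pow(Add(Add(Mul(2, 3), 10), -3), 2), Add(-6, -6)), 2)) = Mul(-1, Pow(Mul(Pow(Add(Add(6, 10), -3), 2), -12), 2)) = Mul(-1, Pow(Mul(Pow(Add(16, -3), 2), -12), 2)) = Mul(-1, Pow(Mul(Pow(13, 2), -12), 2)) = Mul(-1, Pow(Mul(169, -12), 2)) = Mul(-1, Pow(-2028, 2)) = Mul(-1, 4112784) = -4112784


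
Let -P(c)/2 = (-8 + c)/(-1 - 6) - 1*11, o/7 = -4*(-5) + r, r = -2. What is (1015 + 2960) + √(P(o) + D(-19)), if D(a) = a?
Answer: 3975 + √1799/7 ≈ 3981.1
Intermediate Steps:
o = 126 (o = 7*(-4*(-5) - 2) = 7*(20 - 2) = 7*18 = 126)
P(c) = 138/7 + 2*c/7 (P(c) = -2*((-8 + c)/(-1 - 6) - 1*11) = -2*((-8 + c)/(-7) - 11) = -2*((-8 + c)*(-⅐) - 11) = -2*((8/7 - c/7) - 11) = -2*(-69/7 - c/7) = 138/7 + 2*c/7)
(1015 + 2960) + √(P(o) + D(-19)) = (1015 + 2960) + √((138/7 + (2/7)*126) - 19) = 3975 + √((138/7 + 36) - 19) = 3975 + √(390/7 - 19) = 3975 + √(257/7) = 3975 + √1799/7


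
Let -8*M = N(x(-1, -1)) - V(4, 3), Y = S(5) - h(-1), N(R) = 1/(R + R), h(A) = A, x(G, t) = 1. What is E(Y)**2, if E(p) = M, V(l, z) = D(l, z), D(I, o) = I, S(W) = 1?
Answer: 49/256 ≈ 0.19141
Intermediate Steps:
V(l, z) = l
N(R) = 1/(2*R)
Y = 2 (Y = 1 - 1*(-1) = 1 + 1 = 2)
M = 7/16 (M = -((1/2)/1 - 1*4)/8 = -((1/2)*1 - 4)/8 = -(1/2 - 4)/8 = -1/8*(-7/2) = 7/16 ≈ 0.43750)
E(p) = 7/16
E(Y)**2 = (7/16)**2 = 49/256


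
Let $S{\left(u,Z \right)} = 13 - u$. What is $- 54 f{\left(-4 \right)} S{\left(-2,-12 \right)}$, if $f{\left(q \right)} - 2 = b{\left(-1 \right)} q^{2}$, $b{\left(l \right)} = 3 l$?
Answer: $37260$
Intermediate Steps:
$f{\left(q \right)} = 2 - 3 q^{2}$ ($f{\left(q \right)} = 2 + 3 \left(-1\right) q^{2} = 2 - 3 q^{2}$)
$- 54 f{\left(-4 \right)} S{\left(-2,-12 \right)} = - 54 \left(2 - 3 \left(-4\right)^{2}\right) \left(13 - -2\right) = - 54 \left(2 - 48\right) \left(13 + 2\right) = - 54 \left(2 - 48\right) 15 = \left(-54\right) \left(-46\right) 15 = 2484 \cdot 15 = 37260$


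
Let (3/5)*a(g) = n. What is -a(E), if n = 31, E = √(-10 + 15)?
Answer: -155/3 ≈ -51.667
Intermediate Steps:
E = √5 ≈ 2.2361
a(g) = 155/3 (a(g) = (5/3)*31 = 155/3)
-a(E) = -1*155/3 = -155/3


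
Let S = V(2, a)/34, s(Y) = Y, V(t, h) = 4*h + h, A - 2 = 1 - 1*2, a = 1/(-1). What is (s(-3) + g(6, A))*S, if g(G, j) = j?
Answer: 5/17 ≈ 0.29412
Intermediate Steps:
a = -1
A = 1 (A = 2 + (1 - 1*2) = 2 + (1 - 2) = 2 - 1 = 1)
V(t, h) = 5*h
S = -5/34 (S = (5*(-1))/34 = -5*1/34 = -5/34 ≈ -0.14706)
(s(-3) + g(6, A))*S = (-3 + 1)*(-5/34) = -2*(-5/34) = 5/17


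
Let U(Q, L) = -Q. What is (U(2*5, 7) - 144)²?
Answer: 23716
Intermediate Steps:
(U(2*5, 7) - 144)² = (-2*5 - 144)² = (-1*10 - 144)² = (-10 - 144)² = (-154)² = 23716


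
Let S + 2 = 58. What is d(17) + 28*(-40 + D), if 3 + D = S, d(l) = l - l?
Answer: 364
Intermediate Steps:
S = 56 (S = -2 + 58 = 56)
d(l) = 0
D = 53 (D = -3 + 56 = 53)
d(17) + 28*(-40 + D) = 0 + 28*(-40 + 53) = 0 + 28*13 = 0 + 364 = 364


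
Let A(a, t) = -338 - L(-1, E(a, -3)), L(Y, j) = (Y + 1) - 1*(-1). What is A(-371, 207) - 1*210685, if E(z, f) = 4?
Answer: -211024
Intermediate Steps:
L(Y, j) = 2 + Y (L(Y, j) = (1 + Y) + 1 = 2 + Y)
A(a, t) = -339 (A(a, t) = -338 - (2 - 1) = -338 - 1*1 = -338 - 1 = -339)
A(-371, 207) - 1*210685 = -339 - 1*210685 = -339 - 210685 = -211024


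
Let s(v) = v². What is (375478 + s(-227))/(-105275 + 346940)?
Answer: 427007/241665 ≈ 1.7669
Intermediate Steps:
(375478 + s(-227))/(-105275 + 346940) = (375478 + (-227)²)/(-105275 + 346940) = (375478 + 51529)/241665 = 427007*(1/241665) = 427007/241665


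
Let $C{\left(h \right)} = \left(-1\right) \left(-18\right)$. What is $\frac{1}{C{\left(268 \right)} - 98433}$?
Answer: $- \frac{1}{98415} \approx -1.0161 \cdot 10^{-5}$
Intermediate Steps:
$C{\left(h \right)} = 18$
$\frac{1}{C{\left(268 \right)} - 98433} = \frac{1}{18 - 98433} = \frac{1}{-98415} = - \frac{1}{98415}$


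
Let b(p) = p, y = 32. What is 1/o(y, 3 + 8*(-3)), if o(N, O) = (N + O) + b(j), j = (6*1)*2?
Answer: 1/23 ≈ 0.043478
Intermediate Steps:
j = 12 (j = 6*2 = 12)
o(N, O) = 12 + N + O (o(N, O) = (N + O) + 12 = 12 + N + O)
1/o(y, 3 + 8*(-3)) = 1/(12 + 32 + (3 + 8*(-3))) = 1/(12 + 32 + (3 - 24)) = 1/(12 + 32 - 21) = 1/23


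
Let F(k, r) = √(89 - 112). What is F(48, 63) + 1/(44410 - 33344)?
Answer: 1/11066 + I*√23 ≈ 9.0367e-5 + 4.7958*I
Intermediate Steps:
F(k, r) = I*√23 (F(k, r) = √(-23) = I*√23)
F(48, 63) + 1/(44410 - 33344) = I*√23 + 1/(44410 - 33344) = I*√23 + 1/11066 = 1/11066 + I*√23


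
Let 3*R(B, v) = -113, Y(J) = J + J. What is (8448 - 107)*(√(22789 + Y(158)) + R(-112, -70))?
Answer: -942533/3 + 8341*√23105 ≈ 9.5368e+5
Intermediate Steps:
Y(J) = 2*J
R(B, v) = -113/3 (R(B, v) = (⅓)*(-113) = -113/3)
(8448 - 107)*(√(22789 + Y(158)) + R(-112, -70)) = (8448 - 107)*(√(22789 + 2*158) - 113/3) = 8341*(√(22789 + 316) - 113/3) = 8341*(√23105 - 113/3) = 8341*(-113/3 + √23105) = -942533/3 + 8341*√23105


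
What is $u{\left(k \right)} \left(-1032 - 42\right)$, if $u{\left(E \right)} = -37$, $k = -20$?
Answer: $39738$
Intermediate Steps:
$u{\left(k \right)} \left(-1032 - 42\right) = - 37 \left(-1032 - 42\right) = \left(-37\right) \left(-1074\right) = 39738$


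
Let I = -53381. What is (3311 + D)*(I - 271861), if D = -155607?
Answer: 49533055632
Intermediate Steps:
(3311 + D)*(I - 271861) = (3311 - 155607)*(-53381 - 271861) = -152296*(-325242) = 49533055632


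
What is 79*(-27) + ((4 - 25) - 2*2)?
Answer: -2158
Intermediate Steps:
79*(-27) + ((4 - 25) - 2*2) = -2133 + (-21 - 4) = -2133 - 25 = -2158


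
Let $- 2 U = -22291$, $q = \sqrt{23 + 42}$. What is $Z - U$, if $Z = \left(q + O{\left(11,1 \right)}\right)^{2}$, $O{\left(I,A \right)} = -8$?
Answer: $- \frac{22033}{2} - 16 \sqrt{65} \approx -11146.0$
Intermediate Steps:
$q = \sqrt{65} \approx 8.0623$
$U = \frac{22291}{2}$ ($U = \left(- \frac{1}{2}\right) \left(-22291\right) = \frac{22291}{2} \approx 11146.0$)
$Z = \left(-8 + \sqrt{65}\right)^{2}$ ($Z = \left(\sqrt{65} - 8\right)^{2} = \left(-8 + \sqrt{65}\right)^{2} \approx 0.003876$)
$Z - U = \left(8 - \sqrt{65}\right)^{2} - \frac{22291}{2} = - \frac{22291}{2} + \left(8 - \sqrt{65}\right)^{2}$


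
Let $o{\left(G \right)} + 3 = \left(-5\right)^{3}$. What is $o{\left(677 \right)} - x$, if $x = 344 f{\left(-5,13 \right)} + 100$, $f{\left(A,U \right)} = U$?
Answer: $-4700$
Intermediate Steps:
$o{\left(G \right)} = -128$ ($o{\left(G \right)} = -3 + \left(-5\right)^{3} = -3 - 125 = -128$)
$x = 4572$ ($x = 344 \cdot 13 + 100 = 4472 + 100 = 4572$)
$o{\left(677 \right)} - x = -128 - 4572 = -4700$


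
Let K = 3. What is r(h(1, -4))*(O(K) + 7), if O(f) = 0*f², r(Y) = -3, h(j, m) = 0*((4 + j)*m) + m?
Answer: -21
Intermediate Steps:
h(j, m) = m (h(j, m) = 0*(m*(4 + j)) + m = 0 + m = m)
O(f) = 0
r(h(1, -4))*(O(K) + 7) = -3*(0 + 7) = -3*7 = -21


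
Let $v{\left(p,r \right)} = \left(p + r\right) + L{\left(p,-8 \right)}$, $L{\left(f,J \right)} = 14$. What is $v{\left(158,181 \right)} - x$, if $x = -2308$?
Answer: $2661$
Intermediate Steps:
$v{\left(p,r \right)} = 14 + p + r$ ($v{\left(p,r \right)} = \left(p + r\right) + 14 = 14 + p + r$)
$v{\left(158,181 \right)} - x = \left(14 + 158 + 181\right) - -2308 = 353 + 2308 = 2661$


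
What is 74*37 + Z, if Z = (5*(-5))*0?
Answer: 2738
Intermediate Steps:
Z = 0 (Z = -25*0 = 0)
74*37 + Z = 74*37 + 0 = 2738 + 0 = 2738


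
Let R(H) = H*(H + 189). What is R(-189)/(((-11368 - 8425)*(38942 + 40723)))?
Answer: 0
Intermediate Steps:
R(H) = H*(189 + H)
R(-189)/(((-11368 - 8425)*(38942 + 40723))) = (-189*(189 - 189))/(((-11368 - 8425)*(38942 + 40723))) = (-189*0)/((-19793*79665)) = 0/(-1576809345) = 0*(-1/1576809345) = 0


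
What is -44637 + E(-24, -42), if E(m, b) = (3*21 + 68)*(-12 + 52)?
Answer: -39397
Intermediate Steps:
E(m, b) = 5240 (E(m, b) = (63 + 68)*40 = 131*40 = 5240)
-44637 + E(-24, -42) = -44637 + 5240 = -39397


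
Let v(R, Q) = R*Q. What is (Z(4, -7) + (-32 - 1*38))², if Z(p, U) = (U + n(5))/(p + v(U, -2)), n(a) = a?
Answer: 398161/81 ≈ 4915.6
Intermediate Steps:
v(R, Q) = Q*R
Z(p, U) = (5 + U)/(p - 2*U) (Z(p, U) = (U + 5)/(p - 2*U) = (5 + U)/(p - 2*U))
(Z(4, -7) + (-32 - 1*38))² = ((5 - 7)/(4 - 2*(-7)) + (-32 - 1*38))² = (-2/(4 + 14) + (-32 - 38))² = (-2/18 - 70)² = ((1/18)*(-2) - 70)² = (-⅑ - 70)² = (-631/9)² = 398161/81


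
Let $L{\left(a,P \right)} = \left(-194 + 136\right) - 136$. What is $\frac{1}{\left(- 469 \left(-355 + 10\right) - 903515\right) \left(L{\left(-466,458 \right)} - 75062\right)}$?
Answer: $\frac{1}{55818127760} \approx 1.7915 \cdot 10^{-11}$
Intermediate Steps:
$L{\left(a,P \right)} = -194$ ($L{\left(a,P \right)} = -58 - 136 = -194$)
$\frac{1}{\left(- 469 \left(-355 + 10\right) - 903515\right) \left(L{\left(-466,458 \right)} - 75062\right)} = \frac{1}{\left(- 469 \left(-355 + 10\right) - 903515\right) \left(-194 - 75062\right)} = \frac{1}{\left(\left(-469\right) \left(-345\right) - 903515\right) \left(-194 - 75062\right)} = \frac{1}{\left(161805 - 903515\right) \left(-75256\right)} = \frac{1}{-741710} \left(- \frac{1}{75256}\right) = \left(- \frac{1}{741710}\right) \left(- \frac{1}{75256}\right) = \frac{1}{55818127760}$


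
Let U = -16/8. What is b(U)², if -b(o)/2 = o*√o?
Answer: -32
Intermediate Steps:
U = -2 (U = -16*⅛ = -2)
b(o) = -2*o^(3/2) (b(o) = -2*o*√o = -2*o^(3/2))
b(U)² = (-(-4)*I*√2)² = (4*I*√2)² = -32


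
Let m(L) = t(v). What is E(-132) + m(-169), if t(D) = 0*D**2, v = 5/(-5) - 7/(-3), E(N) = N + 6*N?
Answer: -924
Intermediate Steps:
E(N) = 7*N
v = 4/3 (v = 5*(-1/5) - 7*(-1/3) = -1 + 7/3 = 4/3 ≈ 1.3333)
t(D) = 0
m(L) = 0
E(-132) + m(-169) = 7*(-132) + 0 = -924 + 0 = -924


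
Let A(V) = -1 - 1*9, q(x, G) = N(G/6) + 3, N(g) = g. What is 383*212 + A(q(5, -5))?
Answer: 81186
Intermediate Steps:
q(x, G) = 3 + G/6 (q(x, G) = G/6 + 3 = 3 + G/6)
A(V) = -10 (A(V) = -1 - 9 = -10)
383*212 + A(q(5, -5)) = 383*212 - 10 = 81196 - 10 = 81186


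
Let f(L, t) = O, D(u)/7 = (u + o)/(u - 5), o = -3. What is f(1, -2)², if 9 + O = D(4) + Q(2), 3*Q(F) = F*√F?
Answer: 2312/9 - 64*√2/3 ≈ 226.72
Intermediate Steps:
Q(F) = F^(3/2)/3 (Q(F) = (F*√F)/3 = F^(3/2)/3)
D(u) = 7*(-3 + u)/(-5 + u) (D(u) = 7*((u - 3)/(u - 5)) = 7*((-3 + u)/(-5 + u)) = 7*(-3 + u)/(-5 + u))
O = -16 + 2*√2/3 (O = -9 + (7*(-3 + 4)/(-5 + 4) + 2^(3/2)/3) = -9 + (7*1/(-1) + (2*√2)/3) = -9 + (7*(-1)*1 + 2*√2/3) = -9 + (-7 + 2*√2/3) = -16 + 2*√2/3 ≈ -15.057)
f(L, t) = -16 + 2*√2/3
f(1, -2)² = (-16 + 2*√2/3)²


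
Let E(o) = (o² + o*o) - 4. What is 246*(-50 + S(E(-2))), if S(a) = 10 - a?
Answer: -10824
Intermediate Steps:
E(o) = -4 + 2*o² (E(o) = (o² + o²) - 4 = 2*o² - 4 = -4 + 2*o²)
246*(-50 + S(E(-2))) = 246*(-50 + (10 - (-4 + 2*(-2)²))) = 246*(-50 + (10 - (-4 + 2*4))) = 246*(-50 + (10 - (-4 + 8))) = 246*(-50 + (10 - 1*4)) = 246*(-50 + (10 - 4)) = 246*(-50 + 6) = 246*(-44) = -10824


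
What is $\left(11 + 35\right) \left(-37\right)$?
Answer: $-1702$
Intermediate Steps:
$\left(11 + 35\right) \left(-37\right) = 46 \left(-37\right) = -1702$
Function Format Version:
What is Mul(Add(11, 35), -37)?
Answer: -1702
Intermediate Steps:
Mul(Add(11, 35), -37) = Mul(46, -37) = -1702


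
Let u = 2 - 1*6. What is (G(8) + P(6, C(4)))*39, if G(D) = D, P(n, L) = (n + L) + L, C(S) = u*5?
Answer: -1014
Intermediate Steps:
u = -4 (u = 2 - 6 = -4)
C(S) = -20 (C(S) = -4*5 = -20)
P(n, L) = n + 2*L (P(n, L) = (L + n) + L = n + 2*L)
(G(8) + P(6, C(4)))*39 = (8 + (6 + 2*(-20)))*39 = (8 + (6 - 40))*39 = (8 - 34)*39 = -26*39 = -1014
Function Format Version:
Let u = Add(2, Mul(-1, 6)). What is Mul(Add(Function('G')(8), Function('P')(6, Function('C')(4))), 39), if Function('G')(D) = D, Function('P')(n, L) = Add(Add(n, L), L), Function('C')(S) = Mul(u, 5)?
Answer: -1014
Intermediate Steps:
u = -4 (u = Add(2, -6) = -4)
Function('C')(S) = -20 (Function('C')(S) = Mul(-4, 5) = -20)
Function('P')(n, L) = Add(n, Mul(2, L)) (Function('P')(n, L) = Add(Add(L, n), L) = Add(n, Mul(2, L)))
Mul(Add(Function('G')(8), Function('P')(6, Function('C')(4))), 39) = Mul(Add(8, Add(6, Mul(2, -20))), 39) = Mul(Add(8, Add(6, -40)), 39) = Mul(Add(8, -34), 39) = Mul(-26, 39) = -1014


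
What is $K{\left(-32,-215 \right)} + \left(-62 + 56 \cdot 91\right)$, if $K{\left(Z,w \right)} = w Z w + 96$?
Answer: $-1474070$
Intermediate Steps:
$K{\left(Z,w \right)} = 96 + Z w^{2}$ ($K{\left(Z,w \right)} = Z w w + 96 = Z w^{2} + 96 = 96 + Z w^{2}$)
$K{\left(-32,-215 \right)} + \left(-62 + 56 \cdot 91\right) = \left(96 - 32 \left(-215\right)^{2}\right) + \left(-62 + 56 \cdot 91\right) = \left(96 - 1479200\right) + \left(-62 + 5096\right) = \left(96 - 1479200\right) + 5034 = -1479104 + 5034 = -1474070$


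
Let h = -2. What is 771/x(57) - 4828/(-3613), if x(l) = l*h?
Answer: -745077/137294 ≈ -5.4269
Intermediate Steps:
x(l) = -2*l (x(l) = l*(-2) = -2*l)
771/x(57) - 4828/(-3613) = 771/((-2*57)) - 4828/(-3613) = 771/(-114) - 4828*(-1/3613) = 771*(-1/114) + 4828/3613 = -257/38 + 4828/3613 = -745077/137294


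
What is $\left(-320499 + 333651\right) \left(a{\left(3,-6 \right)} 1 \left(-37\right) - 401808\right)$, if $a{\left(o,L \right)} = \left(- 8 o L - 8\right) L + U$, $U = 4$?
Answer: $-4889440128$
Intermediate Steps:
$a{\left(o,L \right)} = 4 + L \left(-8 - 8 L o\right)$ ($a{\left(o,L \right)} = \left(- 8 o L - 8\right) L + 4 = \left(- 8 L o - 8\right) L + 4 = \left(-8 - 8 L o\right) L + 4 = L \left(-8 - 8 L o\right) + 4 = 4 + L \left(-8 - 8 L o\right)$)
$\left(-320499 + 333651\right) \left(a{\left(3,-6 \right)} 1 \left(-37\right) - 401808\right) = \left(-320499 + 333651\right) \left(\left(4 - -48 - 24 \left(-6\right)^{2}\right) 1 \left(-37\right) - 401808\right) = 13152 \left(\left(4 + 48 - 24 \cdot 36\right) 1 \left(-37\right) - 401808\right) = 13152 \left(\left(4 + 48 - 864\right) 1 \left(-37\right) - 401808\right) = 13152 \left(\left(-812\right) 1 \left(-37\right) - 401808\right) = 13152 \left(\left(-812\right) \left(-37\right) - 401808\right) = 13152 \left(30044 - 401808\right) = 13152 \left(-371764\right) = -4889440128$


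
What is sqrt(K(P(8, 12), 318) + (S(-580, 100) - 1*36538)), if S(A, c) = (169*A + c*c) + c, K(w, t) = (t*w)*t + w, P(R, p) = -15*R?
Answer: 3*I*sqrt(1362162) ≈ 3501.4*I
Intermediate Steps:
K(w, t) = w + w*t**2 (K(w, t) = w*t**2 + w = w + w*t**2)
S(A, c) = c + c**2 + 169*A (S(A, c) = (169*A + c**2) + c = (c**2 + 169*A) + c = c + c**2 + 169*A)
sqrt(K(P(8, 12), 318) + (S(-580, 100) - 1*36538)) = sqrt((-15*8)*(1 + 318**2) + ((100 + 100**2 + 169*(-580)) - 1*36538)) = sqrt(-120*(1 + 101124) + ((100 + 10000 - 98020) - 36538)) = sqrt(-120*101125 + (-87920 - 36538)) = sqrt(-12135000 - 124458) = sqrt(-12259458) = 3*I*sqrt(1362162)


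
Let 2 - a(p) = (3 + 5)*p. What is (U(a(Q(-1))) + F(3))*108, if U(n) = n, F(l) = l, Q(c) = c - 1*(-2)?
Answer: -324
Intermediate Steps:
Q(c) = 2 + c (Q(c) = c + 2 = 2 + c)
a(p) = 2 - 8*p (a(p) = 2 - (3 + 5)*p = 2 - 8*p)
(U(a(Q(-1))) + F(3))*108 = ((2 - 8*(2 - 1)) + 3)*108 = ((2 - 8*1) + 3)*108 = ((2 - 8) + 3)*108 = (-6 + 3)*108 = -3*108 = -324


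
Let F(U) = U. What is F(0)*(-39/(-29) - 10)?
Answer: 0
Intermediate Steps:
F(0)*(-39/(-29) - 10) = 0*(-39/(-29) - 10) = 0*(-39*(-1/29) - 10) = 0*(39/29 - 10) = 0*(-251/29) = 0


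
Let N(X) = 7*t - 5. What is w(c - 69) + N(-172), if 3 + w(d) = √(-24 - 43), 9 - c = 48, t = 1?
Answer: -1 + I*√67 ≈ -1.0 + 8.1853*I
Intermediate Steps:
c = -39 (c = 9 - 1*48 = 9 - 48 = -39)
N(X) = 2 (N(X) = 7*1 - 5 = 7 - 5 = 2)
w(d) = -3 + I*√67 (w(d) = -3 + √(-24 - 43) = -3 + √(-67) = -3 + I*√67)
w(c - 69) + N(-172) = (-3 + I*√67) + 2 = -1 + I*√67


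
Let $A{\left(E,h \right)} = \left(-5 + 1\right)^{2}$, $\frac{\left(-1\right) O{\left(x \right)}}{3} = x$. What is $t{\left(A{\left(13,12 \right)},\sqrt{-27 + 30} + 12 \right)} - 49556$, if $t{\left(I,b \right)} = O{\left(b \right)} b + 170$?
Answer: $-49827 - 72 \sqrt{3} \approx -49952.0$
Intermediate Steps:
$O{\left(x \right)} = - 3 x$
$A{\left(E,h \right)} = 16$ ($A{\left(E,h \right)} = \left(-4\right)^{2} = 16$)
$t{\left(I,b \right)} = 170 - 3 b^{2}$ ($t{\left(I,b \right)} = - 3 b b + 170 = - 3 b^{2} + 170 = 170 - 3 b^{2}$)
$t{\left(A{\left(13,12 \right)},\sqrt{-27 + 30} + 12 \right)} - 49556 = \left(170 - 3 \left(\sqrt{-27 + 30} + 12\right)^{2}\right) - 49556 = \left(170 - 3 \left(\sqrt{3} + 12\right)^{2}\right) - 49556 = \left(170 - 3 \left(12 + \sqrt{3}\right)^{2}\right) - 49556 = -49386 - 3 \left(12 + \sqrt{3}\right)^{2}$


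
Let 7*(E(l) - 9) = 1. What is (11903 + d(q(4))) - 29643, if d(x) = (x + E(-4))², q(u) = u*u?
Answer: -838284/49 ≈ -17108.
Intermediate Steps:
E(l) = 64/7 (E(l) = 9 + (⅐)*1 = 9 + ⅐ = 64/7)
q(u) = u²
d(x) = (64/7 + x)² (d(x) = (x + 64/7)² = (64/7 + x)²)
(11903 + d(q(4))) - 29643 = (11903 + (64 + 7*4²)²/49) - 29643 = (11903 + (64 + 7*16)²/49) - 29643 = (11903 + (64 + 112)²/49) - 29643 = (11903 + (1/49)*176²) - 29643 = (11903 + (1/49)*30976) - 29643 = (11903 + 30976/49) - 29643 = 614223/49 - 29643 = -838284/49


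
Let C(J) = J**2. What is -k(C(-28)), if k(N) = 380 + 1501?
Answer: -1881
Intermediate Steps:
k(N) = 1881
-k(C(-28)) = -1*1881 = -1881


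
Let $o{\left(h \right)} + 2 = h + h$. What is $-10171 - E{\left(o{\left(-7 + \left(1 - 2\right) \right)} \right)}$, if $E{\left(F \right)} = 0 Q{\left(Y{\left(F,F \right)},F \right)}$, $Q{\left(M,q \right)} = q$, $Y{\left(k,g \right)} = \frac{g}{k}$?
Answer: $-10171$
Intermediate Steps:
$o{\left(h \right)} = -2 + 2 h$ ($o{\left(h \right)} = -2 + \left(h + h\right) = -2 + 2 h$)
$E{\left(F \right)} = 0$ ($E{\left(F \right)} = 0 F = 0$)
$-10171 - E{\left(o{\left(-7 + \left(1 - 2\right) \right)} \right)} = -10171 - 0 = -10171 + 0 = -10171$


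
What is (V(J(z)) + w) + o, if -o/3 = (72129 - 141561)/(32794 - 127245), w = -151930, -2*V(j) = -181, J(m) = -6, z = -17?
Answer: -28683201821/188902 ≈ -1.5184e+5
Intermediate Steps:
V(j) = 181/2 (V(j) = -½*(-181) = 181/2)
o = -208296/94451 (o = -3*(72129 - 141561)/(32794 - 127245) = -(-208296)/(-94451) = -(-208296)*(-1)/94451 = -3*69432/94451 = -208296/94451 ≈ -2.2053)
(V(J(z)) + w) + o = (181/2 - 151930) - 208296/94451 = -303679/2 - 208296/94451 = -28683201821/188902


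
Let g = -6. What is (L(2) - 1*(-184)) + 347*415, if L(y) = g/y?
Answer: 144186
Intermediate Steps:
L(y) = -6/y
(L(2) - 1*(-184)) + 347*415 = (-6/2 - 1*(-184)) + 347*415 = (-6*½ + 184) + 144005 = (-3 + 184) + 144005 = 181 + 144005 = 144186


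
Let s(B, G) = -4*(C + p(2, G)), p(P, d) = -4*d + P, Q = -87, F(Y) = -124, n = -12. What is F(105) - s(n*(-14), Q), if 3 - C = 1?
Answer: 1284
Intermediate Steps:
C = 2 (C = 3 - 1*1 = 3 - 1 = 2)
p(P, d) = P - 4*d
s(B, G) = -16 + 16*G (s(B, G) = -4*(2 + (2 - 4*G)) = -4*(4 - 4*G) = -16 + 16*G)
F(105) - s(n*(-14), Q) = -124 - (-16 + 16*(-87)) = -124 - (-16 - 1392) = -124 - 1*(-1408) = -124 + 1408 = 1284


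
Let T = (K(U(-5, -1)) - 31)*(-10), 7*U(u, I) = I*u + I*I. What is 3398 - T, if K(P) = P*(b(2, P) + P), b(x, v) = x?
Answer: 152512/49 ≈ 3112.5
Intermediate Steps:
U(u, I) = I²/7 + I*u/7 (U(u, I) = (I*u + I*I)/7 = (I*u + I²)/7 = (I² + I*u)/7 = I²/7 + I*u/7)
K(P) = P*(2 + P)
T = 13990/49 (T = (((⅐)*(-1)*(-1 - 5))*(2 + (⅐)*(-1)*(-1 - 5)) - 31)*(-10) = (((⅐)*(-1)*(-6))*(2 + (⅐)*(-1)*(-6)) - 31)*(-10) = (6*(2 + 6/7)/7 - 31)*(-10) = ((6/7)*(20/7) - 31)*(-10) = (120/49 - 31)*(-10) = -1399/49*(-10) = 13990/49 ≈ 285.51)
3398 - T = 3398 - 1*13990/49 = 3398 - 13990/49 = 152512/49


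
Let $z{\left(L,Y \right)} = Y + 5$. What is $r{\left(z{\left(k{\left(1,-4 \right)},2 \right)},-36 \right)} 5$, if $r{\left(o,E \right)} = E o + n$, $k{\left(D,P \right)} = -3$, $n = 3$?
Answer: $-1245$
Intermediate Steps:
$z{\left(L,Y \right)} = 5 + Y$
$r{\left(o,E \right)} = 3 + E o$ ($r{\left(o,E \right)} = E o + 3 = 3 + E o$)
$r{\left(z{\left(k{\left(1,-4 \right)},2 \right)},-36 \right)} 5 = \left(3 - 36 \left(5 + 2\right)\right) 5 = \left(3 - 252\right) 5 = \left(-249\right) 5 = -1245$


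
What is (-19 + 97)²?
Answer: 6084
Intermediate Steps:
(-19 + 97)² = 78² = 6084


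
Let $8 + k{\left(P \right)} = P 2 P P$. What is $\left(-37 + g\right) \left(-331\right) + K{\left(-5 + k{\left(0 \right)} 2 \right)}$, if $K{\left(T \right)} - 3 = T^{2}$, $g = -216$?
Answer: $84187$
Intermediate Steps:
$k{\left(P \right)} = -8 + 2 P^{3}$ ($k{\left(P \right)} = -8 + P 2 P P = -8 + 2 P P P = -8 + 2 P^{2} P = -8 + 2 P^{3}$)
$K{\left(T \right)} = 3 + T^{2}$
$\left(-37 + g\right) \left(-331\right) + K{\left(-5 + k{\left(0 \right)} 2 \right)} = \left(-37 - 216\right) \left(-331\right) + \left(3 + \left(-5 + \left(-8 + 2 \cdot 0^{3}\right) 2\right)^{2}\right) = \left(-253\right) \left(-331\right) + \left(3 + \left(-5 + \left(-8 + 2 \cdot 0\right) 2\right)^{2}\right) = 83743 + \left(3 + \left(-5 + \left(-8 + 0\right) 2\right)^{2}\right) = 83743 + \left(3 + \left(-5 - 16\right)^{2}\right) = 83743 + \left(3 + \left(-21\right)^{2}\right) = 83743 + \left(3 + 441\right) = 83743 + 444 = 84187$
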